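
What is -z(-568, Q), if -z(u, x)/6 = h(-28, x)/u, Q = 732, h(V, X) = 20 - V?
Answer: -36/71 ≈ -0.50704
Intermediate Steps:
z(u, x) = -288/u (z(u, x) = -6*(20 - 1*(-28))/u = -6*(20 + 28)/u = -288/u)
-z(-568, Q) = -(-288)/(-568) = -(-288)*(-1)/568 = -1*36/71 = -36/71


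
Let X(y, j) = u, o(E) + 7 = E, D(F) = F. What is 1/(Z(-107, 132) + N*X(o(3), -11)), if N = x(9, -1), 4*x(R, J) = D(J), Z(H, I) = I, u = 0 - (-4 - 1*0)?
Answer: 1/131 ≈ 0.0076336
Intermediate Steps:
o(E) = -7 + E
u = 4 (u = 0 - (-4 + 0) = 0 - 1*(-4) = 0 + 4 = 4)
X(y, j) = 4
x(R, J) = J/4
N = -¼ (N = (¼)*(-1) = -¼ ≈ -0.25000)
1/(Z(-107, 132) + N*X(o(3), -11)) = 1/(132 - ¼*4) = 1/(132 - 1) = 1/131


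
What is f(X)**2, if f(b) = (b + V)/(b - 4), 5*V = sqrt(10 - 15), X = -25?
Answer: (125 - I*sqrt(5))**2/21025 ≈ 0.74292 - 0.026588*I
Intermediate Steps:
V = I*sqrt(5)/5 (V = sqrt(10 - 15)/5 = sqrt(-5)/5 = (I*sqrt(5))/5 = I*sqrt(5)/5 ≈ 0.44721*I)
f(b) = (b + I*sqrt(5)/5)/(-4 + b) (f(b) = (b + I*sqrt(5)/5)/(b - 4) = (b + I*sqrt(5)/5)/(-4 + b))
f(X)**2 = ((-25 + I*sqrt(5)/5)/(-4 - 25))**2 = ((-25 + I*sqrt(5)/5)/(-29))**2 = (-(-25 + I*sqrt(5)/5)/29)**2 = (25/29 - I*sqrt(5)/145)**2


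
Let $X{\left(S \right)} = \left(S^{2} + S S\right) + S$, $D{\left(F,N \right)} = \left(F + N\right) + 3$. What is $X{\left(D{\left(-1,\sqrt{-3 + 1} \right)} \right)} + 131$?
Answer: $137 + 9 i \sqrt{2} \approx 137.0 + 12.728 i$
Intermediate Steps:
$D{\left(F,N \right)} = 3 + F + N$
$X{\left(S \right)} = S + 2 S^{2}$ ($X{\left(S \right)} = \left(S^{2} + S^{2}\right) + S = 2 S^{2} + S = S + 2 S^{2}$)
$X{\left(D{\left(-1,\sqrt{-3 + 1} \right)} \right)} + 131 = \left(3 - 1 + \sqrt{-3 + 1}\right) \left(1 + 2 \left(3 - 1 + \sqrt{-3 + 1}\right)\right) + 131 = \left(3 - 1 + \sqrt{-2}\right) \left(1 + 2 \left(3 - 1 + \sqrt{-2}\right)\right) + 131 = \left(3 - 1 + i \sqrt{2}\right) \left(1 + 2 \left(3 - 1 + i \sqrt{2}\right)\right) + 131 = \left(2 + i \sqrt{2}\right) \left(1 + 2 \left(2 + i \sqrt{2}\right)\right) + 131 = \left(2 + i \sqrt{2}\right) \left(1 + \left(4 + 2 i \sqrt{2}\right)\right) + 131 = \left(2 + i \sqrt{2}\right) \left(5 + 2 i \sqrt{2}\right) + 131 = 131 + \left(2 + i \sqrt{2}\right) \left(5 + 2 i \sqrt{2}\right)$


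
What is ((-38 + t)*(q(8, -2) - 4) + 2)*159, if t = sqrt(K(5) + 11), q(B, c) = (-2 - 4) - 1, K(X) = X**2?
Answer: 56286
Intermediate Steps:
q(B, c) = -7 (q(B, c) = -6 - 1 = -7)
t = 6 (t = sqrt(5**2 + 11) = sqrt(25 + 11) = sqrt(36) = 6)
((-38 + t)*(q(8, -2) - 4) + 2)*159 = ((-38 + 6)*(-7 - 4) + 2)*159 = (-32*(-11) + 2)*159 = (352 + 2)*159 = 354*159 = 56286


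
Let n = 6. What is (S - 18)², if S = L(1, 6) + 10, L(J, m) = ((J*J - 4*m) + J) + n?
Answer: 576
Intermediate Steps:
L(J, m) = 6 + J + J² - 4*m (L(J, m) = ((J*J - 4*m) + J) + 6 = ((J² - 4*m) + J) + 6 = (J + J² - 4*m) + 6 = 6 + J + J² - 4*m)
S = -6 (S = (6 + 1 + 1² - 4*6) + 10 = (6 + 1 + 1 - 24) + 10 = -16 + 10 = -6)
(S - 18)² = (-6 - 18)² = (-24)² = 576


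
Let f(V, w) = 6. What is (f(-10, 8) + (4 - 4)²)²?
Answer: 36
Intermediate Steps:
(f(-10, 8) + (4 - 4)²)² = (6 + (4 - 4)²)² = (6 + 0²)² = (6 + 0)² = 6² = 36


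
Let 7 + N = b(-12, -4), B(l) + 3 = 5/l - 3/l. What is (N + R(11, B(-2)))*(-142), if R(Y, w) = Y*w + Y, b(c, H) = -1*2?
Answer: 5964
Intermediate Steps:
B(l) = -3 + 2/l (B(l) = -3 + (5/l - 3/l) = -3 + 2/l)
b(c, H) = -2
R(Y, w) = Y + Y*w
N = -9 (N = -7 - 2 = -9)
(N + R(11, B(-2)))*(-142) = (-9 + 11*(1 + (-3 + 2/(-2))))*(-142) = (-9 + 11*(1 + (-3 + 2*(-1/2))))*(-142) = (-9 + 11*(1 + (-3 - 1)))*(-142) = (-9 + 11*(1 - 4))*(-142) = (-9 + 11*(-3))*(-142) = (-9 - 33)*(-142) = -42*(-142) = 5964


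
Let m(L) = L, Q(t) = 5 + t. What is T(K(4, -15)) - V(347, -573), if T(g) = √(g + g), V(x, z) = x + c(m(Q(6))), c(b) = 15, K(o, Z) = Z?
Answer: -362 + I*√30 ≈ -362.0 + 5.4772*I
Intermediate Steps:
V(x, z) = 15 + x (V(x, z) = x + 15 = 15 + x)
T(g) = √2*√g (T(g) = √(2*g) = √2*√g)
T(K(4, -15)) - V(347, -573) = √2*√(-15) - (15 + 347) = √2*(I*√15) - 1*362 = I*√30 - 362 = -362 + I*√30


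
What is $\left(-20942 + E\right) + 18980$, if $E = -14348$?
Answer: $-16310$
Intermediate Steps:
$\left(-20942 + E\right) + 18980 = \left(-20942 - 14348\right) + 18980 = -35290 + 18980 = -16310$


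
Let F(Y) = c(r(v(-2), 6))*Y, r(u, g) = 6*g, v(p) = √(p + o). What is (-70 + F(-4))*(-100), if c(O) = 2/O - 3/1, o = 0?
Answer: 52400/9 ≈ 5822.2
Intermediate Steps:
v(p) = √p (v(p) = √(p + 0) = √p)
c(O) = -3 + 2/O (c(O) = 2/O - 3*1 = 2/O - 3 = -3 + 2/O)
F(Y) = -53*Y/18 (F(Y) = (-3 + 2/((6*6)))*Y = (-3 + 2/36)*Y = (-3 + 2*(1/36))*Y = (-3 + 1/18)*Y = -53*Y/18)
(-70 + F(-4))*(-100) = (-70 - 53/18*(-4))*(-100) = (-70 + 106/9)*(-100) = -524/9*(-100) = 52400/9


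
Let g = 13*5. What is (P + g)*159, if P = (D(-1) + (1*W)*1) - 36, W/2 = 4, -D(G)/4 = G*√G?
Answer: 5883 + 636*I ≈ 5883.0 + 636.0*I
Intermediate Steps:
D(G) = -4*G^(3/2) (D(G) = -4*G*√G = -4*G^(3/2))
W = 8 (W = 2*4 = 8)
g = 65
P = -28 + 4*I (P = (-(-4)*I + (1*8)*1) - 36 = (-(-4)*I + 8*1) - 36 = (4*I + 8) - 36 = (8 + 4*I) - 36 = -28 + 4*I ≈ -28.0 + 4.0*I)
(P + g)*159 = ((-28 + 4*I) + 65)*159 = (37 + 4*I)*159 = 5883 + 636*I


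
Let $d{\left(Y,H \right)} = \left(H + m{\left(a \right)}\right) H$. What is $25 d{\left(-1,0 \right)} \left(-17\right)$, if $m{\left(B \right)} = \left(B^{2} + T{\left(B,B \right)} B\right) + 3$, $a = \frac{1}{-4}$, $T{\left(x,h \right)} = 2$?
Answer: $0$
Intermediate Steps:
$a = - \frac{1}{4} \approx -0.25$
$m{\left(B \right)} = 3 + B^{2} + 2 B$ ($m{\left(B \right)} = \left(B^{2} + 2 B\right) + 3 = 3 + B^{2} + 2 B$)
$d{\left(Y,H \right)} = H \left(\frac{41}{16} + H\right)$ ($d{\left(Y,H \right)} = \left(H + \left(3 + \left(- \frac{1}{4}\right)^{2} + 2 \left(- \frac{1}{4}\right)\right)\right) H = \left(H + \left(3 + \frac{1}{16} - \frac{1}{2}\right)\right) H = \left(H + \frac{41}{16}\right) H = \left(\frac{41}{16} + H\right) H = H \left(\frac{41}{16} + H\right)$)
$25 d{\left(-1,0 \right)} \left(-17\right) = 25 \cdot \frac{1}{16} \cdot 0 \left(41 + 16 \cdot 0\right) \left(-17\right) = 25 \cdot \frac{1}{16} \cdot 0 \left(41 + 0\right) \left(-17\right) = 25 \cdot \frac{1}{16} \cdot 0 \cdot 41 \left(-17\right) = 25 \cdot 0 \left(-17\right) = 0 \left(-17\right) = 0$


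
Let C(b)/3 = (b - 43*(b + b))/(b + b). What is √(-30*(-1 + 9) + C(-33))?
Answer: 7*I*√30/2 ≈ 19.17*I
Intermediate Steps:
C(b) = -255/2 (C(b) = 3*((b - 43*(b + b))/(b + b)) = 3*((b - 86*b)/((2*b))) = 3*((b - 86*b)*(1/(2*b))) = 3*((-85*b)*(1/(2*b))) = 3*(-85/2) = -255/2)
√(-30*(-1 + 9) + C(-33)) = √(-30*(-1 + 9) - 255/2) = √(-30*8 - 255/2) = √(-240 - 255/2) = √(-735/2) = 7*I*√30/2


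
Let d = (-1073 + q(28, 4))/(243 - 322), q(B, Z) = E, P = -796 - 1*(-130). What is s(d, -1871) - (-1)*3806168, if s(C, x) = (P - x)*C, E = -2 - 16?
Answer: 302001927/79 ≈ 3.8228e+6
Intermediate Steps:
E = -18
P = -666 (P = -796 + 130 = -666)
q(B, Z) = -18
d = 1091/79 (d = (-1073 - 18)/(243 - 322) = -1091/(-79) = -1091*(-1/79) = 1091/79 ≈ 13.810)
s(C, x) = C*(-666 - x) (s(C, x) = (-666 - x)*C = C*(-666 - x))
s(d, -1871) - (-1)*3806168 = -1*1091/79*(666 - 1871) - (-1)*3806168 = -1*1091/79*(-1205) - 1*(-3806168) = 1314655/79 + 3806168 = 302001927/79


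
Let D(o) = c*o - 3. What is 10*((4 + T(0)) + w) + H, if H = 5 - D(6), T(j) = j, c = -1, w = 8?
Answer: 134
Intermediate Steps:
D(o) = -3 - o (D(o) = -o - 3 = -3 - o)
H = 14 (H = 5 - (-3 - 1*6) = 5 - (-3 - 6) = 5 - 1*(-9) = 5 + 9 = 14)
10*((4 + T(0)) + w) + H = 10*((4 + 0) + 8) + 14 = 10*(4 + 8) + 14 = 10*12 + 14 = 120 + 14 = 134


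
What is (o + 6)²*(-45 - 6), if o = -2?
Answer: -816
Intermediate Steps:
(o + 6)²*(-45 - 6) = (-2 + 6)²*(-45 - 6) = 4²*(-51) = 16*(-51) = -816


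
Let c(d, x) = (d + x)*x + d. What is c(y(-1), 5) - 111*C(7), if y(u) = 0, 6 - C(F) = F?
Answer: 136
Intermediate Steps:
C(F) = 6 - F
c(d, x) = d + x*(d + x) (c(d, x) = x*(d + x) + d = d + x*(d + x))
c(y(-1), 5) - 111*C(7) = (0 + 5² + 0*5) - 111*(6 - 1*7) = (0 + 25 + 0) - 111*(6 - 7) = 25 - 111*(-1) = 25 + 111 = 136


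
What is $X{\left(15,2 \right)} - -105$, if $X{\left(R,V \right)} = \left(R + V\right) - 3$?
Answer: $119$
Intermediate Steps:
$X{\left(R,V \right)} = -3 + R + V$
$X{\left(15,2 \right)} - -105 = \left(-3 + 15 + 2\right) - -105 = 14 + 105 = 119$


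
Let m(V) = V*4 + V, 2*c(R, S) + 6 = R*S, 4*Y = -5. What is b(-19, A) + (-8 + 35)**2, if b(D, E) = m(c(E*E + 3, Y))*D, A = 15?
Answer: 29103/2 ≈ 14552.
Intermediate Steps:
Y = -5/4 (Y = (1/4)*(-5) = -5/4 ≈ -1.2500)
c(R, S) = -3 + R*S/2 (c(R, S) = -3 + (R*S)/2 = -3 + R*S/2)
m(V) = 5*V (m(V) = 4*V + V = 5*V)
b(D, E) = D*(-195/8 - 25*E**2/8) (b(D, E) = (5*(-3 + (1/2)*(E*E + 3)*(-5/4)))*D = (5*(-3 + (1/2)*(E**2 + 3)*(-5/4)))*D = (5*(-3 + (1/2)*(3 + E**2)*(-5/4)))*D = (5*(-3 + (-15/8 - 5*E**2/8)))*D = (5*(-39/8 - 5*E**2/8))*D = (-195/8 - 25*E**2/8)*D = D*(-195/8 - 25*E**2/8))
b(-19, A) + (-8 + 35)**2 = (5/8)*(-19)*(-39 - 5*15**2) + (-8 + 35)**2 = (5/8)*(-19)*(-39 - 5*225) + 27**2 = (5/8)*(-19)*(-39 - 1125) + 729 = (5/8)*(-19)*(-1164) + 729 = 27645/2 + 729 = 29103/2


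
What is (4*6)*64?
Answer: 1536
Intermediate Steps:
(4*6)*64 = 24*64 = 1536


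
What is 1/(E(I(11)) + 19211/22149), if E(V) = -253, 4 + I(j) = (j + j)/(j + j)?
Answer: -22149/5584486 ≈ -0.0039662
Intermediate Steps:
I(j) = -3 (I(j) = -4 + (j + j)/(j + j) = -4 + (2*j)/((2*j)) = -4 + (2*j)*(1/(2*j)) = -4 + 1 = -3)
1/(E(I(11)) + 19211/22149) = 1/(-253 + 19211/22149) = 1/(-5584486/22149) = -22149/5584486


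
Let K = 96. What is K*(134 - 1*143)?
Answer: -864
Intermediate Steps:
K*(134 - 1*143) = 96*(134 - 1*143) = 96*(134 - 143) = 96*(-9) = -864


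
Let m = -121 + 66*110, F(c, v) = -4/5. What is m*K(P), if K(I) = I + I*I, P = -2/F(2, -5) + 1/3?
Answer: 2791349/36 ≈ 77538.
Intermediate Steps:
F(c, v) = -⅘ (F(c, v) = -4*⅕ = -⅘)
P = 17/6 (P = -2/(-⅘) + 1/3 = -2*(-5/4) + 1*(⅓) = 5/2 + ⅓ = 17/6 ≈ 2.8333)
m = 7139 (m = -121 + 7260 = 7139)
K(I) = I + I²
m*K(P) = 7139*(17*(1 + 17/6)/6) = 7139*((17/6)*(23/6)) = 7139*(391/36) = 2791349/36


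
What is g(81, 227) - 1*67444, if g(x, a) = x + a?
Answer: -67136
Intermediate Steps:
g(x, a) = a + x
g(81, 227) - 1*67444 = (227 + 81) - 1*67444 = 308 - 67444 = -67136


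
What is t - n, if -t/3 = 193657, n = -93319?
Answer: -487652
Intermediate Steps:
t = -580971 (t = -3*193657 = -580971)
t - n = -580971 - 1*(-93319) = -580971 + 93319 = -487652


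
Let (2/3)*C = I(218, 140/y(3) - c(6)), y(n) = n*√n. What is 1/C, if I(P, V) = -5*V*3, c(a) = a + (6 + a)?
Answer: -27/13565 - 14*√3/8139 ≈ -0.0049697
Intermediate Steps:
c(a) = 6 + 2*a
y(n) = n^(3/2)
I(P, V) = -15*V
C = 405 - 350*√3 (C = 3*(-15*(140/(3^(3/2)) - (6 + 2*6)))/2 = 3*(-15*(140/((3*√3)) - (6 + 12)))/2 = 3*(-15*(140*(√3/9) - 1*18))/2 = 3*(-15*(140*√3/9 - 18))/2 = 3*(-15*(-18 + 140*√3/9))/2 = 3*(270 - 700*√3/3)/2 = 405 - 350*√3 ≈ -201.22)
1/C = 1/(405 - 350*√3)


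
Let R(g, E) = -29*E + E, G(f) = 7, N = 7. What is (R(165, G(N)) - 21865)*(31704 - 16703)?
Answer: -330937061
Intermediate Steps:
R(g, E) = -28*E
(R(165, G(N)) - 21865)*(31704 - 16703) = (-28*7 - 21865)*(31704 - 16703) = (-196 - 21865)*15001 = -22061*15001 = -330937061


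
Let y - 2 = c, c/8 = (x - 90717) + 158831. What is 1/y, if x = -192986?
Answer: -1/998974 ≈ -1.0010e-6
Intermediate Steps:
c = -998976 (c = 8*((-192986 - 90717) + 158831) = 8*(-283703 + 158831) = 8*(-124872) = -998976)
y = -998974 (y = 2 - 998976 = -998974)
1/y = 1/(-998974) = -1/998974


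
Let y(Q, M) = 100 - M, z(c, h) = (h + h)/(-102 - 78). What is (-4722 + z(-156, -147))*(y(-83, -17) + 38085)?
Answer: -901637237/5 ≈ -1.8033e+8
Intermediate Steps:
z(c, h) = -h/90 (z(c, h) = (2*h)/(-180) = (2*h)*(-1/180) = -h/90)
(-4722 + z(-156, -147))*(y(-83, -17) + 38085) = (-4722 - 1/90*(-147))*((100 - 1*(-17)) + 38085) = (-4722 + 49/30)*((100 + 17) + 38085) = -141611*(117 + 38085)/30 = -141611/30*38202 = -901637237/5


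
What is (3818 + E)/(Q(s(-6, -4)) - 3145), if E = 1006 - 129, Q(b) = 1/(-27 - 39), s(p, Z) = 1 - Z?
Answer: -309870/207571 ≈ -1.4928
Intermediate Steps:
Q(b) = -1/66 (Q(b) = 1/(-66) = -1/66)
E = 877
(3818 + E)/(Q(s(-6, -4)) - 3145) = (3818 + 877)/(-1/66 - 3145) = 4695/(-207571/66) = 4695*(-66/207571) = -309870/207571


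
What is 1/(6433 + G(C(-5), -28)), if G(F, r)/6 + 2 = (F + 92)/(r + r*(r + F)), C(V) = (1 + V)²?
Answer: 77/494579 ≈ 0.00015569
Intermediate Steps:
G(F, r) = -12 + 6*(92 + F)/(r + r*(F + r)) (G(F, r) = -12 + 6*((F + 92)/(r + r*(r + F))) = -12 + 6*((92 + F)/(r + r*(F + r))) = -12 + 6*(92 + F)/(r + r*(F + r)))
1/(6433 + G(C(-5), -28)) = 1/(6433 + 6*(92 + (1 - 5)² - 2*(-28) - 2*(-28)² - 2*(1 - 5)²*(-28))/(-28*(1 + (1 - 5)² - 28))) = 1/(6433 + 6*(-1/28)*(92 + (-4)² + 56 - 2*784 - 2*(-4)²*(-28))/(1 + (-4)² - 28)) = 1/(6433 + 6*(-1/28)*(92 + 16 + 56 - 1568 - 2*16*(-28))/(1 + 16 - 28)) = 1/(6433 + 6*(-1/28)*(92 + 16 + 56 - 1568 + 896)/(-11)) = 1/(6433 + 6*(-1/28)*(-1/11)*(-508)) = 1/(6433 - 762/77) = 1/(494579/77) = 77/494579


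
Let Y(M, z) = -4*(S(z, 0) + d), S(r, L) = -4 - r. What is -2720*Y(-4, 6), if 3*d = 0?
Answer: -108800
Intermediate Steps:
d = 0 (d = (1/3)*0 = 0)
Y(M, z) = 16 + 4*z (Y(M, z) = -4*((-4 - z) + 0) = -4*(-4 - z) = 16 + 4*z)
-2720*Y(-4, 6) = -2720*(16 + 4*6) = -2720*(16 + 24) = -2720*40 = -108800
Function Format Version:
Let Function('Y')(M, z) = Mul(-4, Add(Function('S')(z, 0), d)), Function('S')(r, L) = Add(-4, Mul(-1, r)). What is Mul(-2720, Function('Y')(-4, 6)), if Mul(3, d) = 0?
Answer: -108800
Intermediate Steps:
d = 0 (d = Mul(Rational(1, 3), 0) = 0)
Function('Y')(M, z) = Add(16, Mul(4, z)) (Function('Y')(M, z) = Mul(-4, Add(Add(-4, Mul(-1, z)), 0)) = Mul(-4, Add(-4, Mul(-1, z))) = Add(16, Mul(4, z)))
Mul(-2720, Function('Y')(-4, 6)) = Mul(-2720, Add(16, Mul(4, 6))) = Mul(-2720, Add(16, 24)) = Mul(-2720, 40) = -108800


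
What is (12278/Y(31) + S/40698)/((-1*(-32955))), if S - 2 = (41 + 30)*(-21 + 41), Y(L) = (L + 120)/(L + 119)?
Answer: 4164095629/11251199505 ≈ 0.37010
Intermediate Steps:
Y(L) = (120 + L)/(119 + L)
S = 1422 (S = 2 + (41 + 30)*(-21 + 41) = 2 + 71*20 = 2 + 1420 = 1422)
(12278/Y(31) + S/40698)/((-1*(-32955))) = (12278/(((120 + 31)/(119 + 31))) + 1422/40698)/((-1*(-32955))) = (12278/((151/150)) + 1422*(1/40698))/32955 = (12278/(((1/150)*151)) + 79/2261)*(1/32955) = (12278/(151/150) + 79/2261)*(1/32955) = (12278*(150/151) + 79/2261)*(1/32955) = (1841700/151 + 79/2261)*(1/32955) = (4164095629/341411)*(1/32955) = 4164095629/11251199505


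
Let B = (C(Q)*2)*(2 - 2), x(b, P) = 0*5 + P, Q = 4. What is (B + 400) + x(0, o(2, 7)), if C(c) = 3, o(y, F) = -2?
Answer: 398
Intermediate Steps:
x(b, P) = P (x(b, P) = 0 + P = P)
B = 0 (B = (3*2)*(2 - 2) = 6*0 = 0)
(B + 400) + x(0, o(2, 7)) = (0 + 400) - 2 = 400 - 2 = 398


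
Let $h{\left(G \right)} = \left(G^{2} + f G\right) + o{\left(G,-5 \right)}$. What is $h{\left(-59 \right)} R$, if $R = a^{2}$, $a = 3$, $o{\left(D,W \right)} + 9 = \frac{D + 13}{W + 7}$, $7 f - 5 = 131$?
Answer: $\frac{145071}{7} \approx 20724.0$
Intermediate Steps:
$f = \frac{136}{7}$ ($f = \frac{5}{7} + \frac{1}{7} \cdot 131 = \frac{5}{7} + \frac{131}{7} = \frac{136}{7} \approx 19.429$)
$o{\left(D,W \right)} = -9 + \frac{13 + D}{7 + W}$ ($o{\left(D,W \right)} = -9 + \frac{D + 13}{W + 7} = -9 + \frac{13 + D}{7 + W}$)
$h{\left(G \right)} = - \frac{5}{2} + G^{2} + \frac{279 G}{14}$ ($h{\left(G \right)} = \left(G^{2} + \frac{136 G}{7}\right) + \frac{-50 + G - -45}{7 - 5} = \left(G^{2} + \frac{136 G}{7}\right) + \frac{-50 + G + 45}{2} = \left(G^{2} + \frac{136 G}{7}\right) + \frac{-5 + G}{2} = \left(G^{2} + \frac{136 G}{7}\right) + \left(- \frac{5}{2} + \frac{G}{2}\right) = - \frac{5}{2} + G^{2} + \frac{279 G}{14}$)
$R = 9$ ($R = 3^{2} = 9$)
$h{\left(-59 \right)} R = \left(- \frac{5}{2} + \left(-59\right)^{2} + \frac{279}{14} \left(-59\right)\right) 9 = \left(- \frac{5}{2} + 3481 - \frac{16461}{14}\right) 9 = \frac{16119}{7} \cdot 9 = \frac{145071}{7}$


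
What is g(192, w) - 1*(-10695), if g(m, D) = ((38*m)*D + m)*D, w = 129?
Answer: 121448199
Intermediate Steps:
g(m, D) = D*(m + 38*D*m) (g(m, D) = (38*D*m + m)*D = (m + 38*D*m)*D = D*(m + 38*D*m))
g(192, w) - 1*(-10695) = 129*192*(1 + 38*129) - 1*(-10695) = 129*192*(1 + 4902) + 10695 = 129*192*4903 + 10695 = 121437504 + 10695 = 121448199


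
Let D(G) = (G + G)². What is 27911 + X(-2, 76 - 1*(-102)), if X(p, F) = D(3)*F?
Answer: 34319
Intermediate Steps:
D(G) = 4*G² (D(G) = (2*G)² = 4*G²)
X(p, F) = 36*F (X(p, F) = (4*3²)*F = (4*9)*F = 36*F)
27911 + X(-2, 76 - 1*(-102)) = 27911 + 36*(76 - 1*(-102)) = 27911 + 36*(76 + 102) = 27911 + 36*178 = 27911 + 6408 = 34319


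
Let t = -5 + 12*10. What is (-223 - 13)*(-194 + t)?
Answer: 18644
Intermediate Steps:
t = 115 (t = -5 + 120 = 115)
(-223 - 13)*(-194 + t) = (-223 - 13)*(-194 + 115) = -236*(-79) = 18644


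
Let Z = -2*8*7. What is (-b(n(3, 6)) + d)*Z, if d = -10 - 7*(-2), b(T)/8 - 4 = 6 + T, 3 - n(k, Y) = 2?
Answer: 9408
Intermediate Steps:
n(k, Y) = 1 (n(k, Y) = 3 - 1*2 = 3 - 2 = 1)
b(T) = 80 + 8*T (b(T) = 32 + 8*(6 + T) = 32 + (48 + 8*T) = 80 + 8*T)
d = 4 (d = -10 + 14 = 4)
Z = -112 (Z = -16*7 = -112)
(-b(n(3, 6)) + d)*Z = (-(80 + 8*1) + 4)*(-112) = (-(80 + 8) + 4)*(-112) = (-1*88 + 4)*(-112) = (-88 + 4)*(-112) = -84*(-112) = 9408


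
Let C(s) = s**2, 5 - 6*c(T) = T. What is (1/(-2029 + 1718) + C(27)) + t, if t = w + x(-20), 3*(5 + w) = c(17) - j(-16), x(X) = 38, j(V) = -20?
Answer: 238847/311 ≈ 768.00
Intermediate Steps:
c(T) = 5/6 - T/6
w = 1 (w = -5 + ((5/6 - 1/6*17) - 1*(-20))/3 = -5 + ((5/6 - 17/6) + 20)/3 = -5 + (-2 + 20)/3 = -5 + (1/3)*18 = -5 + 6 = 1)
t = 39 (t = 1 + 38 = 39)
(1/(-2029 + 1718) + C(27)) + t = (1/(-2029 + 1718) + 27**2) + 39 = (1/(-311) + 729) + 39 = (-1/311 + 729) + 39 = 226718/311 + 39 = 238847/311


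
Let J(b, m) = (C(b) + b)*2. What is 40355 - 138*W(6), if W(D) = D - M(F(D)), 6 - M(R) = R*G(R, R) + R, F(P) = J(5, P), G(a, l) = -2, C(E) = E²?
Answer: 48635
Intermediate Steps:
J(b, m) = 2*b + 2*b² (J(b, m) = (b² + b)*2 = (b + b²)*2 = 2*b + 2*b²)
F(P) = 60 (F(P) = 2*5*(1 + 5) = 2*5*6 = 60)
M(R) = 6 + R (M(R) = 6 - (R*(-2) + R) = 6 - (-2*R + R) = 6 - (-1)*R = 6 + R)
W(D) = -66 + D (W(D) = D - (6 + 60) = D - 1*66 = D - 66 = -66 + D)
40355 - 138*W(6) = 40355 - 138*(-66 + 6) = 40355 - 138*(-60) = 40355 + 8280 = 48635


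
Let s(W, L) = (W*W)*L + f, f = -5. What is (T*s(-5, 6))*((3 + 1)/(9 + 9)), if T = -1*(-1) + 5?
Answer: 580/3 ≈ 193.33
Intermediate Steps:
s(W, L) = -5 + L*W² (s(W, L) = (W*W)*L - 5 = W²*L - 5 = L*W² - 5 = -5 + L*W²)
T = 6 (T = 1 + 5 = 6)
(T*s(-5, 6))*((3 + 1)/(9 + 9)) = (6*(-5 + 6*(-5)²))*((3 + 1)/(9 + 9)) = (6*(-5 + 6*25))*(4/18) = (6*(-5 + 150))*(4*(1/18)) = (6*145)*(2/9) = 870*(2/9) = 580/3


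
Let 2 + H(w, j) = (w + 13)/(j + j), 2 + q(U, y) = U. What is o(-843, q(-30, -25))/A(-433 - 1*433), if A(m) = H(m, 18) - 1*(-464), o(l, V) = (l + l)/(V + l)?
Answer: 60696/13806625 ≈ 0.0043961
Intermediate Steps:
q(U, y) = -2 + U
H(w, j) = -2 + (13 + w)/(2*j) (H(w, j) = -2 + (w + 13)/(j + j) = -2 + (13 + w)/((2*j)) = -2 + (13 + w)*(1/(2*j)) = -2 + (13 + w)/(2*j))
o(l, V) = 2*l/(V + l) (o(l, V) = (2*l)/(V + l) = 2*l/(V + l))
A(m) = 16645/36 + m/36 (A(m) = (1/2)*(13 + m - 4*18)/18 - 1*(-464) = (1/2)*(1/18)*(13 + m - 72) + 464 = (1/2)*(1/18)*(-59 + m) + 464 = (-59/36 + m/36) + 464 = 16645/36 + m/36)
o(-843, q(-30, -25))/A(-433 - 1*433) = (2*(-843)/((-2 - 30) - 843))/(16645/36 + (-433 - 1*433)/36) = (2*(-843)/(-32 - 843))/(16645/36 + (-433 - 433)/36) = (2*(-843)/(-875))/(16645/36 + (1/36)*(-866)) = (2*(-843)*(-1/875))/(16645/36 - 433/18) = 1686/(875*(15779/36)) = (1686/875)*(36/15779) = 60696/13806625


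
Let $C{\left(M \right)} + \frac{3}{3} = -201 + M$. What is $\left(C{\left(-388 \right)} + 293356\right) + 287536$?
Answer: $580302$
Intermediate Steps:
$C{\left(M \right)} = -202 + M$ ($C{\left(M \right)} = -1 + \left(-201 + M\right) = -202 + M$)
$\left(C{\left(-388 \right)} + 293356\right) + 287536 = \left(\left(-202 - 388\right) + 293356\right) + 287536 = \left(-590 + 293356\right) + 287536 = 292766 + 287536 = 580302$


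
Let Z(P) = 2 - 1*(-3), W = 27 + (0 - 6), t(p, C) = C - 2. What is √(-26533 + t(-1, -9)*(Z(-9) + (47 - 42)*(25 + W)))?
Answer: I*√29118 ≈ 170.64*I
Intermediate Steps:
t(p, C) = -2 + C
W = 21 (W = 27 - 6 = 21)
Z(P) = 5 (Z(P) = 2 + 3 = 5)
√(-26533 + t(-1, -9)*(Z(-9) + (47 - 42)*(25 + W))) = √(-26533 + (-2 - 9)*(5 + (47 - 42)*(25 + 21))) = √(-26533 - 11*(5 + 5*46)) = √(-26533 - 11*(5 + 230)) = √(-26533 - 11*235) = √(-26533 - 2585) = √(-29118) = I*√29118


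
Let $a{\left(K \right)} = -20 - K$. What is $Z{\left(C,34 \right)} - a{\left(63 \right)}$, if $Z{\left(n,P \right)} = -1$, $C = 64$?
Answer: $82$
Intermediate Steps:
$Z{\left(C,34 \right)} - a{\left(63 \right)} = -1 - \left(-20 - 63\right) = -1 - -83 = -1 + 83 = 82$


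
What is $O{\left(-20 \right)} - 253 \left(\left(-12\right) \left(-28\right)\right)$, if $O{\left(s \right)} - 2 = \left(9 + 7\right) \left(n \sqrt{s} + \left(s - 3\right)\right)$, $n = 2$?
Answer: $-85374 + 64 i \sqrt{5} \approx -85374.0 + 143.11 i$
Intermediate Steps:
$O{\left(s \right)} = -46 + 16 s + 32 \sqrt{s}$ ($O{\left(s \right)} = 2 + \left(9 + 7\right) \left(2 \sqrt{s} + \left(s - 3\right)\right) = 2 + 16 \left(2 \sqrt{s} + \left(s - 3\right)\right) = 2 + 16 \left(2 \sqrt{s} + \left(-3 + s\right)\right) = 2 + 16 \left(-3 + s + 2 \sqrt{s}\right) = 2 + \left(-48 + 16 s + 32 \sqrt{s}\right) = -46 + 16 s + 32 \sqrt{s}$)
$O{\left(-20 \right)} - 253 \left(\left(-12\right) \left(-28\right)\right) = \left(-46 + 16 \left(-20\right) + 32 \sqrt{-20}\right) - 253 \left(\left(-12\right) \left(-28\right)\right) = \left(-46 - 320 + 32 \cdot 2 i \sqrt{5}\right) - 85008 = \left(-46 - 320 + 64 i \sqrt{5}\right) - 85008 = \left(-366 + 64 i \sqrt{5}\right) - 85008 = -85374 + 64 i \sqrt{5}$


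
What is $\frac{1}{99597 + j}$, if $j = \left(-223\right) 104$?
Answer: $\frac{1}{76405} \approx 1.3088 \cdot 10^{-5}$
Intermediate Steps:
$j = -23192$
$\frac{1}{99597 + j} = \frac{1}{99597 - 23192} = \frac{1}{76405}$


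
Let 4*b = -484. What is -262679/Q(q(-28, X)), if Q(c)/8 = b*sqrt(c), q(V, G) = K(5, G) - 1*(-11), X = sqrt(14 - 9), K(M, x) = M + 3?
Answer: 262679*sqrt(19)/18392 ≈ 62.255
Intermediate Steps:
K(M, x) = 3 + M
b = -121 (b = (1/4)*(-484) = -121)
X = sqrt(5) ≈ 2.2361
q(V, G) = 19 (q(V, G) = (3 + 5) - 1*(-11) = 8 + 11 = 19)
Q(c) = -968*sqrt(c) (Q(c) = 8*(-121*sqrt(c)) = -968*sqrt(c))
-262679/Q(q(-28, X)) = -262679*(-sqrt(19)/18392) = -(-262679)*sqrt(19)/18392 = 262679*sqrt(19)/18392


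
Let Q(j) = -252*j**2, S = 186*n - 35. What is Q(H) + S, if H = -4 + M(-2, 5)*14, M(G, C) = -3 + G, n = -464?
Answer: -1466291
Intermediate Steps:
H = -74 (H = -4 + (-3 - 2)*14 = -4 - 5*14 = -4 - 70 = -74)
S = -86339 (S = 186*(-464) - 35 = -86304 - 35 = -86339)
Q(H) + S = -252*(-74)**2 - 86339 = -252*5476 - 86339 = -1379952 - 86339 = -1466291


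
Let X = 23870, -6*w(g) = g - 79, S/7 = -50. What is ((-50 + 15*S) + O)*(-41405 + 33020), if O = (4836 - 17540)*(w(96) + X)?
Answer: 2542447590020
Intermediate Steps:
S = -350 (S = 7*(-50) = -350)
w(g) = 79/6 - g/6 (w(g) = -(g - 79)/6 = -(-79 + g)/6 = 79/6 - g/6)
O = -909625456/3 (O = (4836 - 17540)*((79/6 - ⅙*96) + 23870) = -12704*((79/6 - 16) + 23870) = -12704*(-17/6 + 23870) = -12704*143203/6 = -909625456/3 ≈ -3.0321e+8)
((-50 + 15*S) + O)*(-41405 + 33020) = ((-50 + 15*(-350)) - 909625456/3)*(-41405 + 33020) = ((-50 - 5250) - 909625456/3)*(-8385) = (-5300 - 909625456/3)*(-8385) = -909641356/3*(-8385) = 2542447590020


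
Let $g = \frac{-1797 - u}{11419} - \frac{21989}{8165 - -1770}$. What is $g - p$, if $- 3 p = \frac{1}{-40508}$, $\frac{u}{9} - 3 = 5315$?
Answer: $- \frac{4761537311111}{725611904940} \approx -6.5621$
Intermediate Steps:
$u = 47862$ ($u = 27 + 9 \cdot 5315 = 27 + 47835 = 47862$)
$p = \frac{1}{121524}$ ($p = - \frac{1}{3 \left(-40508\right)} = \left(- \frac{1}{3}\right) \left(- \frac{1}{40508}\right) = \frac{1}{121524} \approx 8.2288 \cdot 10^{-6}$)
$g = - \frac{744454556}{113447765}$ ($g = \frac{-1797 - 47862}{11419} - \frac{21989}{8165 - -1770} = \left(-1797 - 47862\right) \frac{1}{11419} - \frac{21989}{8165 + 1770} = \left(-49659\right) \frac{1}{11419} - \frac{21989}{9935} = - \frac{49659}{11419} - \frac{21989}{9935} = - \frac{744454556}{113447765} \approx -6.5621$)
$g - p = - \frac{744454556}{113447765} - \frac{1}{121524} = - \frac{4761537311111}{725611904940}$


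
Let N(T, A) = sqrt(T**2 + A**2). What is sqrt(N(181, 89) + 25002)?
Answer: sqrt(25002 + sqrt(40682)) ≈ 158.76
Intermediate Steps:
N(T, A) = sqrt(A**2 + T**2)
sqrt(N(181, 89) + 25002) = sqrt(sqrt(89**2 + 181**2) + 25002) = sqrt(sqrt(7921 + 32761) + 25002) = sqrt(sqrt(40682) + 25002) = sqrt(25002 + sqrt(40682))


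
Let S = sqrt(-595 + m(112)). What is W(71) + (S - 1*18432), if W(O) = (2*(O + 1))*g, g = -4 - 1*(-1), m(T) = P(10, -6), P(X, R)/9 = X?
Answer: -18864 + I*sqrt(505) ≈ -18864.0 + 22.472*I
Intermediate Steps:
P(X, R) = 9*X
m(T) = 90 (m(T) = 9*10 = 90)
S = I*sqrt(505) (S = sqrt(-595 + 90) = sqrt(-505) = I*sqrt(505) ≈ 22.472*I)
g = -3 (g = -4 + 1 = -3)
W(O) = -6 - 6*O (W(O) = (2*(O + 1))*(-3) = (2*(1 + O))*(-3) = (2 + 2*O)*(-3) = -6 - 6*O)
W(71) + (S - 1*18432) = (-6 - 6*71) + (I*sqrt(505) - 1*18432) = (-6 - 426) + (I*sqrt(505) - 18432) = -432 + (-18432 + I*sqrt(505)) = -18864 + I*sqrt(505)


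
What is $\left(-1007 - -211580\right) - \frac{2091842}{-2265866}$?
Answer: $\frac{238566146530}{1132933} \approx 2.1057 \cdot 10^{5}$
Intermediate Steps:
$\left(-1007 - -211580\right) - \frac{2091842}{-2265866} = \left(-1007 + 211580\right) - - \frac{1045921}{1132933} = 210573 + \frac{1045921}{1132933} = \frac{238566146530}{1132933}$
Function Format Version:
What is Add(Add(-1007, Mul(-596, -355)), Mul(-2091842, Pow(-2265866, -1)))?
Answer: Rational(238566146530, 1132933) ≈ 2.1057e+5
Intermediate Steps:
Add(Add(-1007, Mul(-596, -355)), Mul(-2091842, Pow(-2265866, -1))) = Add(Add(-1007, 211580), Mul(-2091842, Rational(-1, 2265866))) = Add(210573, Rational(1045921, 1132933)) = Rational(238566146530, 1132933)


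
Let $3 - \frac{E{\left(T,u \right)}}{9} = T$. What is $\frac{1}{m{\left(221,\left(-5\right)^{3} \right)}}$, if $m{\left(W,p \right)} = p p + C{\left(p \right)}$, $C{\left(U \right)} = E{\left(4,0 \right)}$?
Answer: $\frac{1}{15616} \approx 6.4037 \cdot 10^{-5}$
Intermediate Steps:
$E{\left(T,u \right)} = 27 - 9 T$
$C{\left(U \right)} = -9$ ($C{\left(U \right)} = 27 - 36 = -9$)
$m{\left(W,p \right)} = -9 + p^{2}$ ($m{\left(W,p \right)} = p p - 9 = p^{2} - 9 = -9 + p^{2}$)
$\frac{1}{m{\left(221,\left(-5\right)^{3} \right)}} = \frac{1}{-9 + \left(\left(-5\right)^{3}\right)^{2}} = \frac{1}{-9 + \left(-125\right)^{2}} = \frac{1}{-9 + 15625} = \frac{1}{15616}$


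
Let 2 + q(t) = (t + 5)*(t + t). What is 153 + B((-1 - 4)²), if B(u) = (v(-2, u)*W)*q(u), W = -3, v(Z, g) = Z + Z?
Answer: 18129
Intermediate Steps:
v(Z, g) = 2*Z
q(t) = -2 + 2*t*(5 + t) (q(t) = -2 + (t + 5)*(t + t) = -2 + (5 + t)*(2*t) = -2 + 2*t*(5 + t))
B(u) = -24 + 24*u² + 120*u (B(u) = ((2*(-2))*(-3))*(-2 + 2*u² + 10*u) = (-4*(-3))*(-2 + 2*u² + 10*u) = 12*(-2 + 2*u² + 10*u) = -24 + 24*u² + 120*u)
153 + B((-1 - 4)²) = 153 + (-24 + 24*((-1 - 4)²)² + 120*(-1 - 4)²) = 153 + (-24 + 24*((-5)²)² + 120*(-5)²) = 153 + (-24 + 24*25² + 120*25) = 153 + (-24 + 24*625 + 3000) = 153 + (-24 + 15000 + 3000) = 153 + 17976 = 18129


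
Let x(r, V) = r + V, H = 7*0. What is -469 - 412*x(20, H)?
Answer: -8709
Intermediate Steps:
H = 0
x(r, V) = V + r
-469 - 412*x(20, H) = -469 - 412*(0 + 20) = -469 - 412*20 = -469 - 8240 = -8709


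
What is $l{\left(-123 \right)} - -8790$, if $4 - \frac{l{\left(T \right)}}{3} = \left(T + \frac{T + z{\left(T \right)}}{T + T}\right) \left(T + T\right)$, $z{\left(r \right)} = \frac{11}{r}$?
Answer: $- \frac{3345712}{41} \approx -81603.0$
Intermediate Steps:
$l{\left(T \right)} = 12 - 6 T \left(T + \frac{T + \frac{11}{T}}{2 T}\right)$ ($l{\left(T \right)} = 12 - 3 \left(T + \frac{T + \frac{11}{T}}{T + T}\right) \left(T + T\right) = 12 - 3 \left(T + \frac{T + \frac{11}{T}}{2 T}\right) 2 T = 12 - 3 \cdot 2 T \left(T + \frac{T + \frac{11}{T}}{2 T}\right) = 12 - 6 T \left(T + \frac{T + \frac{11}{T}}{2 T}\right)$)
$l{\left(-123 \right)} - -8790 = \left(12 - \frac{33}{-123} - 6 \left(-123\right)^{2} - -369\right) - -8790 = \left(12 - - \frac{11}{41} - 90774 + 369\right) + 8790 = \left(12 + \frac{11}{41} - 90774 + 369\right) + 8790 = - \frac{3706102}{41} + 8790 = - \frac{3345712}{41}$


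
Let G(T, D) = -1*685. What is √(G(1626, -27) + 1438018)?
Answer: √1437333 ≈ 1198.9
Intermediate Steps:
G(T, D) = -685
√(G(1626, -27) + 1438018) = √(-685 + 1438018) = √1437333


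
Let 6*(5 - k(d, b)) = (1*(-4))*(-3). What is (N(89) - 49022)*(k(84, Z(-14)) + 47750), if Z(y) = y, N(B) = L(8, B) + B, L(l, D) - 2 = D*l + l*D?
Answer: -2268601771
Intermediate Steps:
L(l, D) = 2 + 2*D*l (L(l, D) = 2 + (D*l + l*D) = 2 + (D*l + D*l) = 2 + 2*D*l)
N(B) = 2 + 17*B (N(B) = (2 + 2*B*8) + B = (2 + 16*B) + B = 2 + 17*B)
k(d, b) = 3 (k(d, b) = 5 - 1*(-4)*(-3)/6 = 5 - (-2)*(-3)/3 = 5 - 1/6*12 = 5 - 2 = 3)
(N(89) - 49022)*(k(84, Z(-14)) + 47750) = ((2 + 17*89) - 49022)*(3 + 47750) = ((2 + 1513) - 49022)*47753 = (1515 - 49022)*47753 = -47507*47753 = -2268601771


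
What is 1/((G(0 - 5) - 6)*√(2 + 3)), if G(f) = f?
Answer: -√5/55 ≈ -0.040656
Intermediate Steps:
1/((G(0 - 5) - 6)*√(2 + 3)) = 1/(((0 - 5) - 6)*√(2 + 3)) = 1/((-5 - 6)*√5) = 1/(-11*√5) = -√5/55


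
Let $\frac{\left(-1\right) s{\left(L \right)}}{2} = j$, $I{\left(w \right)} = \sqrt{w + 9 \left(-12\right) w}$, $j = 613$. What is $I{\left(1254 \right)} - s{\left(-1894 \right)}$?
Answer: $1226 + i \sqrt{134178} \approx 1226.0 + 366.3 i$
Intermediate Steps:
$I{\left(w \right)} = \sqrt{107} \sqrt{- w}$ ($I{\left(w \right)} = \sqrt{w - 108 w} = \sqrt{- 107 w} = \sqrt{107} \sqrt{- w}$)
$s{\left(L \right)} = -1226$ ($s{\left(L \right)} = \left(-2\right) 613 = -1226$)
$I{\left(1254 \right)} - s{\left(-1894 \right)} = \sqrt{107} \sqrt{\left(-1\right) 1254} - -1226 = \sqrt{107} \sqrt{-1254} + 1226 = \sqrt{107} i \sqrt{1254} + 1226 = i \sqrt{134178} + 1226 = 1226 + i \sqrt{134178}$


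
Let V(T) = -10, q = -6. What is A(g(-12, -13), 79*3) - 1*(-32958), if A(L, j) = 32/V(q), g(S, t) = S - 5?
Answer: 164774/5 ≈ 32955.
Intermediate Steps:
g(S, t) = -5 + S
A(L, j) = -16/5 (A(L, j) = 32/(-10) = 32*(-⅒) = -16/5)
A(g(-12, -13), 79*3) - 1*(-32958) = -16/5 - 1*(-32958) = -16/5 + 32958 = 164774/5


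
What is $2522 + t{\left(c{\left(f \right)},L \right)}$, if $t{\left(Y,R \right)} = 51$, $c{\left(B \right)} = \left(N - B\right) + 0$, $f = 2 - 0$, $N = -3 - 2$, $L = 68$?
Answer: $2573$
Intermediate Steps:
$N = -5$
$f = 2$ ($f = 2 + 0 = 2$)
$c{\left(B \right)} = -5 - B$ ($c{\left(B \right)} = \left(-5 - B\right) + 0 = -5 - B$)
$2522 + t{\left(c{\left(f \right)},L \right)} = 2522 + 51 = 2573$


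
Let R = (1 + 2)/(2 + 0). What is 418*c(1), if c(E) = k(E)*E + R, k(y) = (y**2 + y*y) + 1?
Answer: 1881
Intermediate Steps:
k(y) = 1 + 2*y**2 (k(y) = (y**2 + y**2) + 1 = 2*y**2 + 1 = 1 + 2*y**2)
R = 3/2 ≈ 1.5000
c(E) = 3/2 + E*(1 + 2*E**2) (c(E) = (1 + 2*E**2)*E + 3/2 = E*(1 + 2*E**2) + 3/2 = 3/2 + E*(1 + 2*E**2))
418*c(1) = 418*(3/2 + 1 + 2*1**3) = 418*(3/2 + 1 + 2*1) = 418*(3/2 + 1 + 2) = 418*(9/2) = 1881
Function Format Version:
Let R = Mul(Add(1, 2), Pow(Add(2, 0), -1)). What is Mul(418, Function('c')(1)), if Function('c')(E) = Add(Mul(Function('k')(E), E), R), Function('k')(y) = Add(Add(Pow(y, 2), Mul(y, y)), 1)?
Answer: 1881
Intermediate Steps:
Function('k')(y) = Add(1, Mul(2, Pow(y, 2))) (Function('k')(y) = Add(Add(Pow(y, 2), Pow(y, 2)), 1) = Add(Mul(2, Pow(y, 2)), 1) = Add(1, Mul(2, Pow(y, 2))))
R = Rational(3, 2) (R = Mul(3, Pow(2, -1)) = Mul(3, Rational(1, 2)) = Rational(3, 2) ≈ 1.5000)
Function('c')(E) = Add(Rational(3, 2), Mul(E, Add(1, Mul(2, Pow(E, 2))))) (Function('c')(E) = Add(Mul(Add(1, Mul(2, Pow(E, 2))), E), Rational(3, 2)) = Add(Mul(E, Add(1, Mul(2, Pow(E, 2)))), Rational(3, 2)) = Add(Rational(3, 2), Mul(E, Add(1, Mul(2, Pow(E, 2))))))
Mul(418, Function('c')(1)) = Mul(418, Add(Rational(3, 2), 1, Mul(2, Pow(1, 3)))) = Mul(418, Add(Rational(3, 2), 1, Mul(2, 1))) = Mul(418, Add(Rational(3, 2), 1, 2)) = Mul(418, Rational(9, 2)) = 1881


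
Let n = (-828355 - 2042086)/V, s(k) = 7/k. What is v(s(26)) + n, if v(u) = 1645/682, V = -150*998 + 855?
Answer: 2202490787/101512290 ≈ 21.697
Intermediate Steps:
V = -148845 (V = -149700 + 855 = -148845)
v(u) = 1645/682 (v(u) = 1645*(1/682) = 1645/682)
n = 2870441/148845 (n = (-828355 - 2042086)/(-148845) = -2870441*(-1/148845) = 2870441/148845 ≈ 19.285)
v(s(26)) + n = 1645/682 + 2870441/148845 = 2202490787/101512290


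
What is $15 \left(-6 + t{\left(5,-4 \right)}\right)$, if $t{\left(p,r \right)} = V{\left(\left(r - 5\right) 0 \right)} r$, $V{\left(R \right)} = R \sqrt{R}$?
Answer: $-90$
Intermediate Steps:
$V{\left(R \right)} = R^{\frac{3}{2}}$
$t{\left(p,r \right)} = 0$ ($t{\left(p,r \right)} = \left(\left(r - 5\right) 0\right)^{\frac{3}{2}} r = \left(\left(-5 + r\right) 0\right)^{\frac{3}{2}} r = 0^{\frac{3}{2}} r = 0 r = 0$)
$15 \left(-6 + t{\left(5,-4 \right)}\right) = 15 \left(-6 + 0\right) = 15 \left(-6\right) = -90$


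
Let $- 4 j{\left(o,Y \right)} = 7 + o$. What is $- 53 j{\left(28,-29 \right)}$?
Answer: $\frac{1855}{4} \approx 463.75$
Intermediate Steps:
$j{\left(o,Y \right)} = - \frac{7}{4} - \frac{o}{4}$ ($j{\left(o,Y \right)} = - \frac{7 + o}{4} = - \frac{7}{4} - \frac{o}{4}$)
$- 53 j{\left(28,-29 \right)} = - 53 \left(- \frac{7}{4} - 7\right) = \left(-53\right) \left(- \frac{35}{4}\right) = \frac{1855}{4}$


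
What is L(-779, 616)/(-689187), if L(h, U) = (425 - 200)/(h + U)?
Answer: 75/37445827 ≈ 2.0029e-6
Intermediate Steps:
L(h, U) = 225/(U + h)
L(-779, 616)/(-689187) = (225/(616 - 779))/(-689187) = (225/(-163))*(-1/689187) = (225*(-1/163))*(-1/689187) = -225/163*(-1/689187) = 75/37445827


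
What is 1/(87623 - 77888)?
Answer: 1/9735 ≈ 0.00010272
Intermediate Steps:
1/(87623 - 77888) = 1/9735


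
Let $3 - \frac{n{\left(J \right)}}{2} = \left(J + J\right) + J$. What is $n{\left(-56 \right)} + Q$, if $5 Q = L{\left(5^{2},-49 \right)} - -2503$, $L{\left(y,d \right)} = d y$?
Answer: $\frac{2988}{5} \approx 597.6$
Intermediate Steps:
$Q = \frac{1278}{5}$ ($Q = \frac{- 49 \cdot 5^{2} - -2503}{5} = \frac{\left(-49\right) 25 + 2503}{5} = \frac{-1225 + 2503}{5} = \frac{1}{5} \cdot 1278 = \frac{1278}{5} \approx 255.6$)
$n{\left(J \right)} = 6 - 6 J$ ($n{\left(J \right)} = 6 - 2 \left(\left(J + J\right) + J\right) = 6 - 2 \left(2 J + J\right) = 6 - 2 \cdot 3 J = 6 - 6 J$)
$n{\left(-56 \right)} + Q = \left(6 - -336\right) + \frac{1278}{5} = \left(6 + 336\right) + \frac{1278}{5} = 342 + \frac{1278}{5} = \frac{2988}{5}$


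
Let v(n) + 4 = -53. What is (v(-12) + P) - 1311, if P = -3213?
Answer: -4581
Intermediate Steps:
v(n) = -57 (v(n) = -4 - 53 = -57)
(v(-12) + P) - 1311 = (-57 - 3213) - 1311 = -3270 - 1311 = -4581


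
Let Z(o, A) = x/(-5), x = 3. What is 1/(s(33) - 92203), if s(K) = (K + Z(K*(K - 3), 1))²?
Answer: -25/2278831 ≈ -1.0971e-5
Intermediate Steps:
Z(o, A) = -⅗ (Z(o, A) = 3/(-5) = 3*(-⅕) = -⅗)
s(K) = (-⅗ + K)² (s(K) = (K - ⅗)² = (-⅗ + K)²)
1/(s(33) - 92203) = 1/((-3 + 5*33)²/25 - 92203) = 1/((-3 + 165)²/25 - 92203) = 1/((1/25)*162² - 92203) = 1/((1/25)*26244 - 92203) = 1/(26244/25 - 92203) = 1/(-2278831/25) = -25/2278831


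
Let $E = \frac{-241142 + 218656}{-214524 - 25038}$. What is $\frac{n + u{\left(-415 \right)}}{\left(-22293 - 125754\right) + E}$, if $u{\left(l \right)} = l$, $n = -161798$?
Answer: $\frac{19430035353}{17733206464} \approx 1.0957$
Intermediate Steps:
$E = \frac{11243}{119781}$ ($E = - \frac{22486}{-239562} = \left(-22486\right) \left(- \frac{1}{239562}\right) = \frac{11243}{119781} \approx 0.093863$)
$\frac{n + u{\left(-415 \right)}}{\left(-22293 - 125754\right) + E} = \frac{-161798 - 415}{\left(-22293 - 125754\right) + \frac{11243}{119781}} = - \frac{162213}{\left(-22293 - 125754\right) + \frac{11243}{119781}} = - \frac{162213}{-148047 + \frac{11243}{119781}} = - \frac{162213}{- \frac{17733206464}{119781}} = \left(-162213\right) \left(- \frac{119781}{17733206464}\right) = \frac{19430035353}{17733206464}$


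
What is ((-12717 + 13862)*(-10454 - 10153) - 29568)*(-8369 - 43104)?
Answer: 1216028160759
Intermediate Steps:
((-12717 + 13862)*(-10454 - 10153) - 29568)*(-8369 - 43104) = (1145*(-20607) - 29568)*(-51473) = (-23595015 - 29568)*(-51473) = -23624583*(-51473) = 1216028160759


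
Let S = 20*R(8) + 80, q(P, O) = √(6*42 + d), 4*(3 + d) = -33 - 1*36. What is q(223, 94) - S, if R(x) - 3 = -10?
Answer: 60 + 3*√103/2 ≈ 75.223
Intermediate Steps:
d = -81/4 (d = -3 + (-33 - 1*36)/4 = -3 + (-33 - 36)/4 = -3 + (¼)*(-69) = -3 - 69/4 = -81/4 ≈ -20.250)
R(x) = -7 (R(x) = 3 - 10 = -7)
q(P, O) = 3*√103/2 (q(P, O) = √(6*42 - 81/4) = √(252 - 81/4) = √(927/4) = 3*√103/2)
S = -60 (S = 20*(-7) + 80 = -140 + 80 = -60)
q(223, 94) - S = 3*√103/2 - 1*(-60) = 3*√103/2 + 60 = 60 + 3*√103/2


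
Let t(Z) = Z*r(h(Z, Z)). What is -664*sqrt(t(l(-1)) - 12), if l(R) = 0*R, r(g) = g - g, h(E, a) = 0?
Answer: -1328*I*sqrt(3) ≈ -2300.2*I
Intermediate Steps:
r(g) = 0
l(R) = 0
t(Z) = 0 (t(Z) = Z*0 = 0)
-664*sqrt(t(l(-1)) - 12) = -664*sqrt(0 - 12) = -1328*I*sqrt(3)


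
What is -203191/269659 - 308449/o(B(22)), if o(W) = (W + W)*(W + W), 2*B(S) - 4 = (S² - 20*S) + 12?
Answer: -83907536491/970772400 ≈ -86.434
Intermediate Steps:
B(S) = 8 + S²/2 - 10*S (B(S) = 2 + ((S² - 20*S) + 12)/2 = 2 + (12 + S² - 20*S)/2 = 2 + (6 + S²/2 - 10*S) = 8 + S²/2 - 10*S)
o(W) = 4*W² (o(W) = (2*W)*(2*W) = 4*W²)
-203191/269659 - 308449/o(B(22)) = -203191/269659 - 308449*1/(4*(8 + (½)*22² - 10*22)²) = -203191*1/269659 - 308449*1/(4*(8 + (½)*484 - 220)²) = -203191/269659 - 308449*1/(4*(8 + 242 - 220)²) = -203191/269659 - 308449/(4*30²) = -203191/269659 - 308449/(4*900) = -203191/269659 - 308449/3600 = -83907536491/970772400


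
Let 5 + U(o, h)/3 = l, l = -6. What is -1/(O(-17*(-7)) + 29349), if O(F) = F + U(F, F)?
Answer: -1/29435 ≈ -3.3973e-5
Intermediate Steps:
U(o, h) = -33 (U(o, h) = -15 + 3*(-6) = -15 - 18 = -33)
O(F) = -33 + F (O(F) = F - 33 = -33 + F)
-1/(O(-17*(-7)) + 29349) = -1/((-33 - 17*(-7)) + 29349) = -1/((-33 + 119) + 29349) = -1/(86 + 29349) = -1/29435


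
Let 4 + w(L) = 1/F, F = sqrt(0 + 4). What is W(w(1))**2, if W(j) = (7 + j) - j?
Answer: 49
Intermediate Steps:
F = 2 (F = sqrt(4) = 2)
w(L) = -7/2 (w(L) = -4 + 1/2 = -7/2)
W(j) = 7
W(w(1))**2 = 7**2 = 49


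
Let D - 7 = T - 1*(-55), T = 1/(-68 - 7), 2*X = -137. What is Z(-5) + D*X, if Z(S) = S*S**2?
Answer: -655663/150 ≈ -4371.1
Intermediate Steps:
X = -137/2 (X = (1/2)*(-137) = -137/2 ≈ -68.500)
Z(S) = S**3
T = -1/75 (T = 1/(-75) = -1/75 ≈ -0.013333)
D = 4649/75 (D = 7 + (-1/75 - 1*(-55)) = 7 + (-1/75 + 55) = 7 + 4124/75 = 4649/75 ≈ 61.987)
Z(-5) + D*X = (-5)**3 + (4649/75)*(-137/2) = -125 - 636913/150 = -655663/150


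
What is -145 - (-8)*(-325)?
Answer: -2745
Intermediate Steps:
-145 - (-8)*(-325) = -145 - 1*2600 = -145 - 2600 = -2745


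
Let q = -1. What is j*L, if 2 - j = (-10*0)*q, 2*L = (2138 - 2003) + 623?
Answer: 758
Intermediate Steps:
L = 379 (L = ((2138 - 2003) + 623)/2 = (135 + 623)/2 = (½)*758 = 379)
j = 2 (j = 2 - (-10*0)*(-1) = 2 - 0*(-1) = 2 - 1*0 = 2 + 0 = 2)
j*L = 2*379 = 758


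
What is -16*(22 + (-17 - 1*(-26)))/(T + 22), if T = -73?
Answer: 496/51 ≈ 9.7255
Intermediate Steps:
-16*(22 + (-17 - 1*(-26)))/(T + 22) = -16*(22 + (-17 - 1*(-26)))/(-73 + 22) = -16*(22 + (-17 + 26))/(-51) = -16*(22 + 9)*(-1)/51 = -496*(-1)/51 = -16*(-31/51) = 496/51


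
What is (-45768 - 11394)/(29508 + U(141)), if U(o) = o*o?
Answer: -19054/16463 ≈ -1.1574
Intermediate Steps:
U(o) = o²
(-45768 - 11394)/(29508 + U(141)) = (-45768 - 11394)/(29508 + 141²) = -57162/(29508 + 19881) = -57162/49389 = -57162*1/49389 = -19054/16463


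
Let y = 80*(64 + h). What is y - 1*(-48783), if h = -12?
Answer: 52943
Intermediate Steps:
y = 4160 (y = 80*(64 - 12) = 80*52 = 4160)
y - 1*(-48783) = 4160 - 1*(-48783) = 4160 + 48783 = 52943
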